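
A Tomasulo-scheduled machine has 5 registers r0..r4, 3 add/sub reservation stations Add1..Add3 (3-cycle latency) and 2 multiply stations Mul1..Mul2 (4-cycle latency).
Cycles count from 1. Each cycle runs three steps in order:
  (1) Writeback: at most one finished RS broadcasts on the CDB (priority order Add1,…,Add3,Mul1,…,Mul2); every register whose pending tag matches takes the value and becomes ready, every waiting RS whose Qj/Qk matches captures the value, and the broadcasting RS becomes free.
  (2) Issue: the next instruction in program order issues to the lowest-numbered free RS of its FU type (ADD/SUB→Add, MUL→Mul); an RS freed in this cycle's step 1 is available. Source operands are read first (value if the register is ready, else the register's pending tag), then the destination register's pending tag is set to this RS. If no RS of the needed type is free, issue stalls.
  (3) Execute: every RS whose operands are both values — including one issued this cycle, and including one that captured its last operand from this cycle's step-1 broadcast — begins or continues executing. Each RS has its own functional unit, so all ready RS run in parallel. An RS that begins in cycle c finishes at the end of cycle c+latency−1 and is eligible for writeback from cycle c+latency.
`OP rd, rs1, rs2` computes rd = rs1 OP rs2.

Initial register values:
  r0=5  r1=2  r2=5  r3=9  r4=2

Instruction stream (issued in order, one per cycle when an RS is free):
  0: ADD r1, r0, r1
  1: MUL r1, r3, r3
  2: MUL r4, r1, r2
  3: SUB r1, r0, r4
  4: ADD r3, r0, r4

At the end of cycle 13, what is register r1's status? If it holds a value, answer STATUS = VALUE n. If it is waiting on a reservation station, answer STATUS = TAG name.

STATUS = VALUE -400

  c1: issue ADD r1<-Add1  regs: r0:5,r1:Add1,r2:5,r3:9,r4:2
  c2: issue MUL r1<-Mul1  regs: r0:5,r1:Mul1,r2:5,r3:9,r4:2
  c3: issue MUL r4<-Mul2  regs: r0:5,r1:Mul1,r2:5,r3:9,r4:Mul2
  c4: CDB Add1=7; issue SUB r1<-Add1  regs: r0:5,r1:Add1,r2:5,r3:9,r4:Mul2
  c5: issue ADD r3<-Add2  regs: r0:5,r1:Add1,r2:5,r3:Add2,r4:Mul2
  c6: CDB Mul1=81  regs: r0:5,r1:Add1,r2:5,r3:Add2,r4:Mul2
  c7: -  regs: r0:5,r1:Add1,r2:5,r3:Add2,r4:Mul2
  c8: -  regs: r0:5,r1:Add1,r2:5,r3:Add2,r4:Mul2
  c9: -  regs: r0:5,r1:Add1,r2:5,r3:Add2,r4:Mul2
  c10: CDB Mul2=405  regs: r0:5,r1:Add1,r2:5,r3:Add2,r4:405
  c11: -  regs: r0:5,r1:Add1,r2:5,r3:Add2,r4:405
  c12: -  regs: r0:5,r1:Add1,r2:5,r3:Add2,r4:405
  c13: CDB Add1=-400  regs: r0:5,r1:-400,r2:5,r3:Add2,r4:405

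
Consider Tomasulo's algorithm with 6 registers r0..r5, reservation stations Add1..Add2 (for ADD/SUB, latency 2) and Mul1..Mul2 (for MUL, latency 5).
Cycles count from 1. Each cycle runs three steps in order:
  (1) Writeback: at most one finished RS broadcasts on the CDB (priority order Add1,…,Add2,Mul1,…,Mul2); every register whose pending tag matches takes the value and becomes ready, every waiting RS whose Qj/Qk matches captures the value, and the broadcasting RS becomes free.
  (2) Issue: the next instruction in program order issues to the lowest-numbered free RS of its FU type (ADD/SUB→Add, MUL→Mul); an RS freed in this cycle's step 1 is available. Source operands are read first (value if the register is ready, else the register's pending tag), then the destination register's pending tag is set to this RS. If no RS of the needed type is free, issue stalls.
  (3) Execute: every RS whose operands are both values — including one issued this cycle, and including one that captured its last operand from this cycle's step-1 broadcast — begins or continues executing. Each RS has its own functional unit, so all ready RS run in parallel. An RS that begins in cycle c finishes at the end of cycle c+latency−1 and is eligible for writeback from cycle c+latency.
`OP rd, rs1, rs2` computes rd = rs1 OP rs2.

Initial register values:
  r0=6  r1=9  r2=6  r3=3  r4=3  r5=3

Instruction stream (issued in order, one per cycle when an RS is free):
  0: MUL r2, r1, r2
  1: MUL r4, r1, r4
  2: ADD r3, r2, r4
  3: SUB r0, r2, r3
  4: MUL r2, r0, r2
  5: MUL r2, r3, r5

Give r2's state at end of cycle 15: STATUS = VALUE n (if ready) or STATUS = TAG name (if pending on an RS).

  c1: issue MUL r2<-Mul1  regs: r0:6,r1:9,r2:Mul1,r3:3,r4:3,r5:3
  c2: issue MUL r4<-Mul2  regs: r0:6,r1:9,r2:Mul1,r3:3,r4:Mul2,r5:3
  c3: issue ADD r3<-Add1  regs: r0:6,r1:9,r2:Mul1,r3:Add1,r4:Mul2,r5:3
  c4: issue SUB r0<-Add2  regs: r0:Add2,r1:9,r2:Mul1,r3:Add1,r4:Mul2,r5:3
  c5: stall  regs: r0:Add2,r1:9,r2:Mul1,r3:Add1,r4:Mul2,r5:3
  c6: CDB Mul1=54; issue MUL r2<-Mul1  regs: r0:Add2,r1:9,r2:Mul1,r3:Add1,r4:Mul2,r5:3
  c7: CDB Mul2=27; issue MUL r2<-Mul2  regs: r0:Add2,r1:9,r2:Mul2,r3:Add1,r4:27,r5:3
  c8: -  regs: r0:Add2,r1:9,r2:Mul2,r3:Add1,r4:27,r5:3
  c9: CDB Add1=81  regs: r0:Add2,r1:9,r2:Mul2,r3:81,r4:27,r5:3
  c10: -  regs: r0:Add2,r1:9,r2:Mul2,r3:81,r4:27,r5:3
  c11: CDB Add2=-27  regs: r0:-27,r1:9,r2:Mul2,r3:81,r4:27,r5:3
  c12: -  regs: r0:-27,r1:9,r2:Mul2,r3:81,r4:27,r5:3
  c13: -  regs: r0:-27,r1:9,r2:Mul2,r3:81,r4:27,r5:3
  c14: CDB Mul2=243  regs: r0:-27,r1:9,r2:243,r3:81,r4:27,r5:3
  c15: -  regs: r0:-27,r1:9,r2:243,r3:81,r4:27,r5:3

STATUS = VALUE 243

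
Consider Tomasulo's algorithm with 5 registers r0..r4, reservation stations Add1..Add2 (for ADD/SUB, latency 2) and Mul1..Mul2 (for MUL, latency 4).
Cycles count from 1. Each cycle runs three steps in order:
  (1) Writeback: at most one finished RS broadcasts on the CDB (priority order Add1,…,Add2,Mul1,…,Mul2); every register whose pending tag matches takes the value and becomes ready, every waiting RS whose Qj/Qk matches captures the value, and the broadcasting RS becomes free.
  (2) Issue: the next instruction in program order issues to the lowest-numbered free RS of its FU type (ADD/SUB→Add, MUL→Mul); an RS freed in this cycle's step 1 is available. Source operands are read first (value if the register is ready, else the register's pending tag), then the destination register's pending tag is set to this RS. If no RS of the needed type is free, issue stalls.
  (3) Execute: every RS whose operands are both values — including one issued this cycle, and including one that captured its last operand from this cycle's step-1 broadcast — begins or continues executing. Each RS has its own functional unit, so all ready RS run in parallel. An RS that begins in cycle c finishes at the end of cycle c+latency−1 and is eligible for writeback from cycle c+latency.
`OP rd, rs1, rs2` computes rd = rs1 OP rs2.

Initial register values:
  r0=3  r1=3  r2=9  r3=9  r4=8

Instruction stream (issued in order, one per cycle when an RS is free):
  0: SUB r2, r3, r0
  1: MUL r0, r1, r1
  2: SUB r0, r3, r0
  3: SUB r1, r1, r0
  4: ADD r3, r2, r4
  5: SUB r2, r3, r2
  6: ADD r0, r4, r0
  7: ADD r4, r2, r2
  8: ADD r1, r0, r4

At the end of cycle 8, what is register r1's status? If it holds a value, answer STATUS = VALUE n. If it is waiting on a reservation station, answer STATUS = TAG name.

STATUS = TAG Add2

c1: issue SUB r2<-Add1 | r0:3,r1:3,r2:Add1,r3:9,r4:8
c2: issue MUL r0<-Mul1 | r0:Mul1,r1:3,r2:Add1,r3:9,r4:8
c3: CDB Add1=6; issue SUB r0<-Add1 | r0:Add1,r1:3,r2:6,r3:9,r4:8
c4: issue SUB r1<-Add2 | r0:Add1,r1:Add2,r2:6,r3:9,r4:8
c5: stall | r0:Add1,r1:Add2,r2:6,r3:9,r4:8
c6: CDB Mul1=9; stall | r0:Add1,r1:Add2,r2:6,r3:9,r4:8
c7: stall | r0:Add1,r1:Add2,r2:6,r3:9,r4:8
c8: CDB Add1=0; issue ADD r3<-Add1 | r0:0,r1:Add2,r2:6,r3:Add1,r4:8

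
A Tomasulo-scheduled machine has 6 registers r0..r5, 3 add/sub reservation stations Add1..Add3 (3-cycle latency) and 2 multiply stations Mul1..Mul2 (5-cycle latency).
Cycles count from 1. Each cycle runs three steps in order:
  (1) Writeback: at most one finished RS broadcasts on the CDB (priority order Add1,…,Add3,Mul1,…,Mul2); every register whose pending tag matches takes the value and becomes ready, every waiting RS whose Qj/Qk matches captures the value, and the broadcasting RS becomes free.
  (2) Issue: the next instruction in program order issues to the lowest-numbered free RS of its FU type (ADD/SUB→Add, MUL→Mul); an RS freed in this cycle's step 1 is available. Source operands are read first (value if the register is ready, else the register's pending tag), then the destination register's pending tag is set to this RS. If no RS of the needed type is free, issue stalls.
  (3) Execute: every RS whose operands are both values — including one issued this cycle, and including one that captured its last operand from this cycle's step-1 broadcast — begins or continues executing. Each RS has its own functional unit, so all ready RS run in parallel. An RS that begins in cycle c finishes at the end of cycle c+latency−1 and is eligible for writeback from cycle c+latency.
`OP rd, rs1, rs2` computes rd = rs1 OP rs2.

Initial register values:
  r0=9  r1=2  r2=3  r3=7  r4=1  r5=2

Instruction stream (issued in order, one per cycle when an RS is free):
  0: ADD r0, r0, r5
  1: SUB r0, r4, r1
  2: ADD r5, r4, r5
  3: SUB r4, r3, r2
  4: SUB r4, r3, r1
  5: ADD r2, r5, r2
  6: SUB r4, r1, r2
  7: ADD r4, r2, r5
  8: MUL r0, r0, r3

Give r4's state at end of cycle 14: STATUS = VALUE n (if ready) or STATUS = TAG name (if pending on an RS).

  c1: issue ADD r0<-Add1  regs: r0:Add1,r1:2,r2:3,r3:7,r4:1,r5:2
  c2: issue SUB r0<-Add2  regs: r0:Add2,r1:2,r2:3,r3:7,r4:1,r5:2
  c3: issue ADD r5<-Add3  regs: r0:Add2,r1:2,r2:3,r3:7,r4:1,r5:Add3
  c4: CDB Add1=11; issue SUB r4<-Add1  regs: r0:Add2,r1:2,r2:3,r3:7,r4:Add1,r5:Add3
  c5: CDB Add2=-1; issue SUB r4<-Add2  regs: r0:-1,r1:2,r2:3,r3:7,r4:Add2,r5:Add3
  c6: CDB Add3=3; issue ADD r2<-Add3  regs: r0:-1,r1:2,r2:Add3,r3:7,r4:Add2,r5:3
  c7: CDB Add1=4; issue SUB r4<-Add1  regs: r0:-1,r1:2,r2:Add3,r3:7,r4:Add1,r5:3
  c8: CDB Add2=5; issue ADD r4<-Add2  regs: r0:-1,r1:2,r2:Add3,r3:7,r4:Add2,r5:3
  c9: CDB Add3=6; issue MUL r0<-Mul1  regs: r0:Mul1,r1:2,r2:6,r3:7,r4:Add2,r5:3
  c10: -  regs: r0:Mul1,r1:2,r2:6,r3:7,r4:Add2,r5:3
  c11: -  regs: r0:Mul1,r1:2,r2:6,r3:7,r4:Add2,r5:3
  c12: CDB Add1=-4  regs: r0:Mul1,r1:2,r2:6,r3:7,r4:Add2,r5:3
  c13: CDB Add2=9  regs: r0:Mul1,r1:2,r2:6,r3:7,r4:9,r5:3
  c14: CDB Mul1=-7  regs: r0:-7,r1:2,r2:6,r3:7,r4:9,r5:3

STATUS = VALUE 9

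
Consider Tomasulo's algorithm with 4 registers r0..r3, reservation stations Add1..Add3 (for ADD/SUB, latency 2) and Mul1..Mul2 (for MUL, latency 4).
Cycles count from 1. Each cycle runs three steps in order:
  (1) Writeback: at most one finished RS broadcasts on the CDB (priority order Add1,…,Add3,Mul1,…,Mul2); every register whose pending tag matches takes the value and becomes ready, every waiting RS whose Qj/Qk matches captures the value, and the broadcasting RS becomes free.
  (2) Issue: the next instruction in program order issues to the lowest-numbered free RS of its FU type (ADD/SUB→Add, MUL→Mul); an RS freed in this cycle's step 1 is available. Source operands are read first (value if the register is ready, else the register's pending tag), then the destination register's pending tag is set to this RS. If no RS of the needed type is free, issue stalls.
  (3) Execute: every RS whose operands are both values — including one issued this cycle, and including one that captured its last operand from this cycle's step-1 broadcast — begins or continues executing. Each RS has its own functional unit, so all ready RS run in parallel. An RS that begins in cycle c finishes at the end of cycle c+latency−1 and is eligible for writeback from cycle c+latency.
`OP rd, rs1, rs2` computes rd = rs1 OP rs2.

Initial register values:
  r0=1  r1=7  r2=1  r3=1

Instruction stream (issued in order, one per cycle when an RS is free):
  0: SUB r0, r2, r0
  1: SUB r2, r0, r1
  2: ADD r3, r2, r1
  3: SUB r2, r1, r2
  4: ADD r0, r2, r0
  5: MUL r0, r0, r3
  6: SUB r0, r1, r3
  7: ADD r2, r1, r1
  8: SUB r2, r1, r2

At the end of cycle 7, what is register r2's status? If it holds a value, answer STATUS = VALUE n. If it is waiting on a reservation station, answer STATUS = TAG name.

c1: issue SUB r0<-Add1 | r0:Add1,r1:7,r2:1,r3:1
c2: issue SUB r2<-Add2 | r0:Add1,r1:7,r2:Add2,r3:1
c3: CDB Add1=0; issue ADD r3<-Add1 | r0:0,r1:7,r2:Add2,r3:Add1
c4: issue SUB r2<-Add3 | r0:0,r1:7,r2:Add3,r3:Add1
c5: CDB Add2=-7; issue ADD r0<-Add2 | r0:Add2,r1:7,r2:Add3,r3:Add1
c6: issue MUL r0<-Mul1 | r0:Mul1,r1:7,r2:Add3,r3:Add1
c7: CDB Add1=0; issue SUB r0<-Add1 | r0:Add1,r1:7,r2:Add3,r3:0

STATUS = TAG Add3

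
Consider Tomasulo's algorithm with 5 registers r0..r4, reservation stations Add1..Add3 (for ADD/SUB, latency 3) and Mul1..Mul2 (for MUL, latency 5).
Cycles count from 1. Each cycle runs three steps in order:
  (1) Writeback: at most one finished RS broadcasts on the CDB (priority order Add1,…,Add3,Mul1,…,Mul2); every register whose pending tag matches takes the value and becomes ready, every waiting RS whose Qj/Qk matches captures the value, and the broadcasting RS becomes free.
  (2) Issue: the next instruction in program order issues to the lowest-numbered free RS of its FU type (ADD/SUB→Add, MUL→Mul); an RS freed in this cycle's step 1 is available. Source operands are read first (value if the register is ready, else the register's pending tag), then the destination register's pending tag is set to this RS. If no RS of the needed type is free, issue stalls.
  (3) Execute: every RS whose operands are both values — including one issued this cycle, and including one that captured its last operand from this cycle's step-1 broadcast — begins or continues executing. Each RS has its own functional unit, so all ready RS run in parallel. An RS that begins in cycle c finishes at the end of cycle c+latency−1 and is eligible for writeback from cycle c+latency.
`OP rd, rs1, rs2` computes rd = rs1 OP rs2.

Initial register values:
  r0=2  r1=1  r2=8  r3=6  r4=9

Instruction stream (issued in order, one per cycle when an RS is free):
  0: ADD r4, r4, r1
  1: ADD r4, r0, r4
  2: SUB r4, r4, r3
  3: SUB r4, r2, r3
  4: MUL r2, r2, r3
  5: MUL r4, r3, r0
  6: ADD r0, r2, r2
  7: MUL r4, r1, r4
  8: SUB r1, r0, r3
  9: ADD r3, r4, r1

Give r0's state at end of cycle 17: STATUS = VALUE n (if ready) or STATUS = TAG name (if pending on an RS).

cycle 1: issue ADD r4<-Add1 // r0:2,r1:1,r2:8,r3:6,r4:Add1
cycle 2: issue ADD r4<-Add2 // r0:2,r1:1,r2:8,r3:6,r4:Add2
cycle 3: issue SUB r4<-Add3 // r0:2,r1:1,r2:8,r3:6,r4:Add3
cycle 4: CDB Add1=10; issue SUB r4<-Add1 // r0:2,r1:1,r2:8,r3:6,r4:Add1
cycle 5: issue MUL r2<-Mul1 // r0:2,r1:1,r2:Mul1,r3:6,r4:Add1
cycle 6: issue MUL r4<-Mul2 // r0:2,r1:1,r2:Mul1,r3:6,r4:Mul2
cycle 7: CDB Add1=2; issue ADD r0<-Add1 // r0:Add1,r1:1,r2:Mul1,r3:6,r4:Mul2
cycle 8: CDB Add2=12; stall // r0:Add1,r1:1,r2:Mul1,r3:6,r4:Mul2
cycle 9: stall // r0:Add1,r1:1,r2:Mul1,r3:6,r4:Mul2
cycle 10: CDB Mul1=48; issue MUL r4<-Mul1 // r0:Add1,r1:1,r2:48,r3:6,r4:Mul1
cycle 11: CDB Add3=6; issue SUB r1<-Add2 // r0:Add1,r1:Add2,r2:48,r3:6,r4:Mul1
cycle 12: CDB Mul2=12; issue ADD r3<-Add3 // r0:Add1,r1:Add2,r2:48,r3:Add3,r4:Mul1
cycle 13: CDB Add1=96 // r0:96,r1:Add2,r2:48,r3:Add3,r4:Mul1
cycle 14: - // r0:96,r1:Add2,r2:48,r3:Add3,r4:Mul1
cycle 15: - // r0:96,r1:Add2,r2:48,r3:Add3,r4:Mul1
cycle 16: CDB Add2=90 // r0:96,r1:90,r2:48,r3:Add3,r4:Mul1
cycle 17: CDB Mul1=12 // r0:96,r1:90,r2:48,r3:Add3,r4:12

STATUS = VALUE 96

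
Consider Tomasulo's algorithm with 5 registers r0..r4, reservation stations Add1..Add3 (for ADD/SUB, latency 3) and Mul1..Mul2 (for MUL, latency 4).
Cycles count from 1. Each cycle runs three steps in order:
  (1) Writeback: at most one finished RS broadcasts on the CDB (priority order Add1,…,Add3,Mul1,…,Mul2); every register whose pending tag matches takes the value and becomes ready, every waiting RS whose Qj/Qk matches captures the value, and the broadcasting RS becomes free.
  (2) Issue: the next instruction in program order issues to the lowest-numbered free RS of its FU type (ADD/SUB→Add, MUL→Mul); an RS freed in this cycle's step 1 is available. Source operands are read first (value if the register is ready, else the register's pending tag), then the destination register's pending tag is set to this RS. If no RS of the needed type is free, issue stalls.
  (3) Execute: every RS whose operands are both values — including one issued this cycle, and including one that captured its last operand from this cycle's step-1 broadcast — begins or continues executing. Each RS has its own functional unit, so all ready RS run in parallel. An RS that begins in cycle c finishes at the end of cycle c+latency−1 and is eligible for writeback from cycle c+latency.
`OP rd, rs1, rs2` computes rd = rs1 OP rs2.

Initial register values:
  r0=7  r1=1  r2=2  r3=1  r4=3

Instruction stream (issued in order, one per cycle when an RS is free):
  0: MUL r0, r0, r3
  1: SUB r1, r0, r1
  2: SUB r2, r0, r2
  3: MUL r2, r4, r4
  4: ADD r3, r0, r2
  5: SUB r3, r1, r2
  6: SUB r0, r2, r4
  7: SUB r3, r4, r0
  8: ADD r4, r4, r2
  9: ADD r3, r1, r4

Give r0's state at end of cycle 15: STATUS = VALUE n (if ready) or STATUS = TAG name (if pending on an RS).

STATUS = VALUE 6

cycle 1: issue MUL r0<-Mul1 // r0:Mul1,r1:1,r2:2,r3:1,r4:3
cycle 2: issue SUB r1<-Add1 // r0:Mul1,r1:Add1,r2:2,r3:1,r4:3
cycle 3: issue SUB r2<-Add2 // r0:Mul1,r1:Add1,r2:Add2,r3:1,r4:3
cycle 4: issue MUL r2<-Mul2 // r0:Mul1,r1:Add1,r2:Mul2,r3:1,r4:3
cycle 5: CDB Mul1=7; issue ADD r3<-Add3 // r0:7,r1:Add1,r2:Mul2,r3:Add3,r4:3
cycle 6: stall // r0:7,r1:Add1,r2:Mul2,r3:Add3,r4:3
cycle 7: stall // r0:7,r1:Add1,r2:Mul2,r3:Add3,r4:3
cycle 8: CDB Add1=6; issue SUB r3<-Add1 // r0:7,r1:6,r2:Mul2,r3:Add1,r4:3
cycle 9: CDB Add2=5; issue SUB r0<-Add2 // r0:Add2,r1:6,r2:Mul2,r3:Add1,r4:3
cycle 10: CDB Mul2=9; stall // r0:Add2,r1:6,r2:9,r3:Add1,r4:3
cycle 11: stall // r0:Add2,r1:6,r2:9,r3:Add1,r4:3
cycle 12: stall // r0:Add2,r1:6,r2:9,r3:Add1,r4:3
cycle 13: CDB Add1=-3; issue SUB r3<-Add1 // r0:Add2,r1:6,r2:9,r3:Add1,r4:3
cycle 14: CDB Add2=6; issue ADD r4<-Add2 // r0:6,r1:6,r2:9,r3:Add1,r4:Add2
cycle 15: CDB Add3=16; issue ADD r3<-Add3 // r0:6,r1:6,r2:9,r3:Add3,r4:Add2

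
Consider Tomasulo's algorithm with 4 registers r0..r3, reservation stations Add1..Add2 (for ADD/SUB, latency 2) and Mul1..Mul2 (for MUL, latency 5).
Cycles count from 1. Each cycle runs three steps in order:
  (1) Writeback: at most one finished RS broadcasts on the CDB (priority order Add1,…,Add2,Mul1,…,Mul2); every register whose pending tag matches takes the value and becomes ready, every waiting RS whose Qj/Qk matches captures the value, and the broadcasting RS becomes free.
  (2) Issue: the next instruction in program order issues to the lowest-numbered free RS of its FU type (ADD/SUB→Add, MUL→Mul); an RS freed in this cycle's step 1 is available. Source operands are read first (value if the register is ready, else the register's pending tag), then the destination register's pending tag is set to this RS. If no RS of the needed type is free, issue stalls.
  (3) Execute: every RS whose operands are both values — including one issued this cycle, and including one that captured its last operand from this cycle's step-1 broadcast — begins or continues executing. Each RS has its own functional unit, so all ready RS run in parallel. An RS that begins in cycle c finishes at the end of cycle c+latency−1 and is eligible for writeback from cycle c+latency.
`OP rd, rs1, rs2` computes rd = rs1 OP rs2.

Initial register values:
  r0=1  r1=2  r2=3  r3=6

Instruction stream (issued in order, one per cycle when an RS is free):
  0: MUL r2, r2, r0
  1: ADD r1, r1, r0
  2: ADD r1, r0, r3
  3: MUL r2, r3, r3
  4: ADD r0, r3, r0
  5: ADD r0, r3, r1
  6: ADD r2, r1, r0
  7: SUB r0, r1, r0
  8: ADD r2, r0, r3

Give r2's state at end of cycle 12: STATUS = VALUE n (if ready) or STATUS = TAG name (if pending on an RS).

STATUS = TAG Add1

cycle 1: issue MUL r2<-Mul1 // r0:1,r1:2,r2:Mul1,r3:6
cycle 2: issue ADD r1<-Add1 // r0:1,r1:Add1,r2:Mul1,r3:6
cycle 3: issue ADD r1<-Add2 // r0:1,r1:Add2,r2:Mul1,r3:6
cycle 4: CDB Add1=3; issue MUL r2<-Mul2 // r0:1,r1:Add2,r2:Mul2,r3:6
cycle 5: CDB Add2=7; issue ADD r0<-Add1 // r0:Add1,r1:7,r2:Mul2,r3:6
cycle 6: CDB Mul1=3; issue ADD r0<-Add2 // r0:Add2,r1:7,r2:Mul2,r3:6
cycle 7: CDB Add1=7; issue ADD r2<-Add1 // r0:Add2,r1:7,r2:Add1,r3:6
cycle 8: CDB Add2=13; issue SUB r0<-Add2 // r0:Add2,r1:7,r2:Add1,r3:6
cycle 9: CDB Mul2=36; stall // r0:Add2,r1:7,r2:Add1,r3:6
cycle 10: CDB Add1=20; issue ADD r2<-Add1 // r0:Add2,r1:7,r2:Add1,r3:6
cycle 11: CDB Add2=-6 // r0:-6,r1:7,r2:Add1,r3:6
cycle 12: - // r0:-6,r1:7,r2:Add1,r3:6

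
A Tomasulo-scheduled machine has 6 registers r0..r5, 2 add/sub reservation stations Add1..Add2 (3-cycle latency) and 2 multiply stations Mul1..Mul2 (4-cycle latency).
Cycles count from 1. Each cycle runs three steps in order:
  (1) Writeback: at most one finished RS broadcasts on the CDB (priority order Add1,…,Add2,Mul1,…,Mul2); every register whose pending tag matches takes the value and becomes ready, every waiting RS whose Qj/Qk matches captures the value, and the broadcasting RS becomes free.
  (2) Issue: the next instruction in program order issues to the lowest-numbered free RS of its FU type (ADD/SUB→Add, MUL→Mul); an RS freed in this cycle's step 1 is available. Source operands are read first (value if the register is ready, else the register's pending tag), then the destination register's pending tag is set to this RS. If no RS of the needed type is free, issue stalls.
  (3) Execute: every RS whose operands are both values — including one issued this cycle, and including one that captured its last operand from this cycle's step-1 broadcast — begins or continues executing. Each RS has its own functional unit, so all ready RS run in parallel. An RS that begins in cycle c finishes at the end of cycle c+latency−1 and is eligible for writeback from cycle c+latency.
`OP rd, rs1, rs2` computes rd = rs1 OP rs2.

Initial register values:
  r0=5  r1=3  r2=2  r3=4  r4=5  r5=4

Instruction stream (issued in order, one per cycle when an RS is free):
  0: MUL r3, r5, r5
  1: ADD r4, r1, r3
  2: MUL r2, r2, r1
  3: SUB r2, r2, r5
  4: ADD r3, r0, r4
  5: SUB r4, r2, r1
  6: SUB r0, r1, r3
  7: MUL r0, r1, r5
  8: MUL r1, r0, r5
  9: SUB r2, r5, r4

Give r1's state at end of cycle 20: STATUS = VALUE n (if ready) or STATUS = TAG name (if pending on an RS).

STATUS = VALUE 48

cycle 1: issue MUL r3<-Mul1 // r0:5,r1:3,r2:2,r3:Mul1,r4:5,r5:4
cycle 2: issue ADD r4<-Add1 // r0:5,r1:3,r2:2,r3:Mul1,r4:Add1,r5:4
cycle 3: issue MUL r2<-Mul2 // r0:5,r1:3,r2:Mul2,r3:Mul1,r4:Add1,r5:4
cycle 4: issue SUB r2<-Add2 // r0:5,r1:3,r2:Add2,r3:Mul1,r4:Add1,r5:4
cycle 5: CDB Mul1=16; stall // r0:5,r1:3,r2:Add2,r3:16,r4:Add1,r5:4
cycle 6: stall // r0:5,r1:3,r2:Add2,r3:16,r4:Add1,r5:4
cycle 7: CDB Mul2=6; stall // r0:5,r1:3,r2:Add2,r3:16,r4:Add1,r5:4
cycle 8: CDB Add1=19; issue ADD r3<-Add1 // r0:5,r1:3,r2:Add2,r3:Add1,r4:19,r5:4
cycle 9: stall // r0:5,r1:3,r2:Add2,r3:Add1,r4:19,r5:4
cycle 10: CDB Add2=2; issue SUB r4<-Add2 // r0:5,r1:3,r2:2,r3:Add1,r4:Add2,r5:4
cycle 11: CDB Add1=24; issue SUB r0<-Add1 // r0:Add1,r1:3,r2:2,r3:24,r4:Add2,r5:4
cycle 12: issue MUL r0<-Mul1 // r0:Mul1,r1:3,r2:2,r3:24,r4:Add2,r5:4
cycle 13: CDB Add2=-1; issue MUL r1<-Mul2 // r0:Mul1,r1:Mul2,r2:2,r3:24,r4:-1,r5:4
cycle 14: CDB Add1=-21; issue SUB r2<-Add1 // r0:Mul1,r1:Mul2,r2:Add1,r3:24,r4:-1,r5:4
cycle 15: - // r0:Mul1,r1:Mul2,r2:Add1,r3:24,r4:-1,r5:4
cycle 16: CDB Mul1=12 // r0:12,r1:Mul2,r2:Add1,r3:24,r4:-1,r5:4
cycle 17: CDB Add1=5 // r0:12,r1:Mul2,r2:5,r3:24,r4:-1,r5:4
cycle 18: - // r0:12,r1:Mul2,r2:5,r3:24,r4:-1,r5:4
cycle 19: - // r0:12,r1:Mul2,r2:5,r3:24,r4:-1,r5:4
cycle 20: CDB Mul2=48 // r0:12,r1:48,r2:5,r3:24,r4:-1,r5:4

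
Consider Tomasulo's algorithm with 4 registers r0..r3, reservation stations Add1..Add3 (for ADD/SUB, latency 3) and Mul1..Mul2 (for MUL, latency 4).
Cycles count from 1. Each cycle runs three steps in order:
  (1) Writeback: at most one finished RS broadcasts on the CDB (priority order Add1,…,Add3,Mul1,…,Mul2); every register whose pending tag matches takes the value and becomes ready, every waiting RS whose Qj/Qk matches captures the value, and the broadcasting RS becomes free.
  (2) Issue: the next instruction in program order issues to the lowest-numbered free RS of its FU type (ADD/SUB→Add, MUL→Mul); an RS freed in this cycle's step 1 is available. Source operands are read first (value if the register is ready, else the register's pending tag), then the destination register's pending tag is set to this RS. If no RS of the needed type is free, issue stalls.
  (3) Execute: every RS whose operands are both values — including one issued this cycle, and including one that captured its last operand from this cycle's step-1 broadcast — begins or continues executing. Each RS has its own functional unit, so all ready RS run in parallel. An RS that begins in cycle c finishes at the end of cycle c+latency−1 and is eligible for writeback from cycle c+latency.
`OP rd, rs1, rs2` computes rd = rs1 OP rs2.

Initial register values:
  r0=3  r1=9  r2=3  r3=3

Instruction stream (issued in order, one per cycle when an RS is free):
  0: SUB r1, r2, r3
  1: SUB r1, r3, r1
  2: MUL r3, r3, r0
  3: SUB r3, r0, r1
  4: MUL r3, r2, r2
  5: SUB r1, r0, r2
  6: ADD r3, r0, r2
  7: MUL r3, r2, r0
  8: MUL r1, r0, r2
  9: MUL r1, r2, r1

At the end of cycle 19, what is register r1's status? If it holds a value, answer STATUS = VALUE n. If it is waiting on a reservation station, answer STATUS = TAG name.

cycle 1: issue SUB r1<-Add1 // r0:3,r1:Add1,r2:3,r3:3
cycle 2: issue SUB r1<-Add2 // r0:3,r1:Add2,r2:3,r3:3
cycle 3: issue MUL r3<-Mul1 // r0:3,r1:Add2,r2:3,r3:Mul1
cycle 4: CDB Add1=0; issue SUB r3<-Add1 // r0:3,r1:Add2,r2:3,r3:Add1
cycle 5: issue MUL r3<-Mul2 // r0:3,r1:Add2,r2:3,r3:Mul2
cycle 6: issue SUB r1<-Add3 // r0:3,r1:Add3,r2:3,r3:Mul2
cycle 7: CDB Add2=3; issue ADD r3<-Add2 // r0:3,r1:Add3,r2:3,r3:Add2
cycle 8: CDB Mul1=9; issue MUL r3<-Mul1 // r0:3,r1:Add3,r2:3,r3:Mul1
cycle 9: CDB Add3=0; stall // r0:3,r1:0,r2:3,r3:Mul1
cycle 10: CDB Add1=0; stall // r0:3,r1:0,r2:3,r3:Mul1
cycle 11: CDB Add2=6; stall // r0:3,r1:0,r2:3,r3:Mul1
cycle 12: CDB Mul1=9; issue MUL r1<-Mul1 // r0:3,r1:Mul1,r2:3,r3:9
cycle 13: CDB Mul2=9; issue MUL r1<-Mul2 // r0:3,r1:Mul2,r2:3,r3:9
cycle 14: - // r0:3,r1:Mul2,r2:3,r3:9
cycle 15: - // r0:3,r1:Mul2,r2:3,r3:9
cycle 16: CDB Mul1=9 // r0:3,r1:Mul2,r2:3,r3:9
cycle 17: - // r0:3,r1:Mul2,r2:3,r3:9
cycle 18: - // r0:3,r1:Mul2,r2:3,r3:9
cycle 19: - // r0:3,r1:Mul2,r2:3,r3:9

STATUS = TAG Mul2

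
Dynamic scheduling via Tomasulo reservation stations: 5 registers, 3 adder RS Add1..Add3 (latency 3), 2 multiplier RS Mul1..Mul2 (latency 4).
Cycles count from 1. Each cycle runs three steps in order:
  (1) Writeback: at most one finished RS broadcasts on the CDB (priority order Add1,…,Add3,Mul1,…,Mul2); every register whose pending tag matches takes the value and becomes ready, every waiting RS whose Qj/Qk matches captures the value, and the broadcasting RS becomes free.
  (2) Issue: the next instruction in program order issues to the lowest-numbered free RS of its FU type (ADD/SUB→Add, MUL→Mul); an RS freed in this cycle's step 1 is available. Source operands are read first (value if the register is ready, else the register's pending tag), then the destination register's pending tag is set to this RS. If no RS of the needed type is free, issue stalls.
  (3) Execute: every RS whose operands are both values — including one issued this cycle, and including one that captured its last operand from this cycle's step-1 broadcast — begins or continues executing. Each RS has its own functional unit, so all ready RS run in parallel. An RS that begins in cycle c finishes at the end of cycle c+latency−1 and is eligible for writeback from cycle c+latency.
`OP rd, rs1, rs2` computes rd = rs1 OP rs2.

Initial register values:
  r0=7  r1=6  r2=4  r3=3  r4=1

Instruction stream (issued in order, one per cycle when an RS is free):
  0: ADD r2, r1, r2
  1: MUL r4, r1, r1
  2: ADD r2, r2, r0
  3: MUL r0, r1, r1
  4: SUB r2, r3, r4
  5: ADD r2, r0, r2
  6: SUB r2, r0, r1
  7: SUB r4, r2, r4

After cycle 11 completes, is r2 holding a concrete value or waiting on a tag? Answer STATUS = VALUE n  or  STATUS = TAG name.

cycle 1: issue ADD r2<-Add1 // r0:7,r1:6,r2:Add1,r3:3,r4:1
cycle 2: issue MUL r4<-Mul1 // r0:7,r1:6,r2:Add1,r3:3,r4:Mul1
cycle 3: issue ADD r2<-Add2 // r0:7,r1:6,r2:Add2,r3:3,r4:Mul1
cycle 4: CDB Add1=10; issue MUL r0<-Mul2 // r0:Mul2,r1:6,r2:Add2,r3:3,r4:Mul1
cycle 5: issue SUB r2<-Add1 // r0:Mul2,r1:6,r2:Add1,r3:3,r4:Mul1
cycle 6: CDB Mul1=36; issue ADD r2<-Add3 // r0:Mul2,r1:6,r2:Add3,r3:3,r4:36
cycle 7: CDB Add2=17; issue SUB r2<-Add2 // r0:Mul2,r1:6,r2:Add2,r3:3,r4:36
cycle 8: CDB Mul2=36; stall // r0:36,r1:6,r2:Add2,r3:3,r4:36
cycle 9: CDB Add1=-33; issue SUB r4<-Add1 // r0:36,r1:6,r2:Add2,r3:3,r4:Add1
cycle 10: - // r0:36,r1:6,r2:Add2,r3:3,r4:Add1
cycle 11: CDB Add2=30 // r0:36,r1:6,r2:30,r3:3,r4:Add1

STATUS = VALUE 30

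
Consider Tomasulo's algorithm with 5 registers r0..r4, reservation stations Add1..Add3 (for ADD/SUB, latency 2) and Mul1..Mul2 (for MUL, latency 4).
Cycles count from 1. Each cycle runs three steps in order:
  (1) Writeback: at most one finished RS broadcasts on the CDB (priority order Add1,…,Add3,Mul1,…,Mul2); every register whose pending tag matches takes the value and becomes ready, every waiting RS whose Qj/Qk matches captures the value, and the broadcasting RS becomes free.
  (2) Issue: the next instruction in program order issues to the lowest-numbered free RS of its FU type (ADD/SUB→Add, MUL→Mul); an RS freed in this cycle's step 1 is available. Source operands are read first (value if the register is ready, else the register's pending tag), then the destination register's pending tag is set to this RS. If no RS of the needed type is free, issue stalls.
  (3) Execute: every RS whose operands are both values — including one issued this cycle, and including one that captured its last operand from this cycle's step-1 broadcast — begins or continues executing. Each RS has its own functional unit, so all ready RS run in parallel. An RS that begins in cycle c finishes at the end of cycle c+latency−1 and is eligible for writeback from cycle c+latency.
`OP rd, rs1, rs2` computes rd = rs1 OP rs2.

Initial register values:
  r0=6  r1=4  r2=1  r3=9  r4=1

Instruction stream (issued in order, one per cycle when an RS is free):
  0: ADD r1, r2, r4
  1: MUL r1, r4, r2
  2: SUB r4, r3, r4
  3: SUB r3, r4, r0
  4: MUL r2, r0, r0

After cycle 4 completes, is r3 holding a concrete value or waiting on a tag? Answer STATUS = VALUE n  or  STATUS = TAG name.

STATUS = TAG Add2

cycle 1: issue ADD r1<-Add1 // r0:6,r1:Add1,r2:1,r3:9,r4:1
cycle 2: issue MUL r1<-Mul1 // r0:6,r1:Mul1,r2:1,r3:9,r4:1
cycle 3: CDB Add1=2; issue SUB r4<-Add1 // r0:6,r1:Mul1,r2:1,r3:9,r4:Add1
cycle 4: issue SUB r3<-Add2 // r0:6,r1:Mul1,r2:1,r3:Add2,r4:Add1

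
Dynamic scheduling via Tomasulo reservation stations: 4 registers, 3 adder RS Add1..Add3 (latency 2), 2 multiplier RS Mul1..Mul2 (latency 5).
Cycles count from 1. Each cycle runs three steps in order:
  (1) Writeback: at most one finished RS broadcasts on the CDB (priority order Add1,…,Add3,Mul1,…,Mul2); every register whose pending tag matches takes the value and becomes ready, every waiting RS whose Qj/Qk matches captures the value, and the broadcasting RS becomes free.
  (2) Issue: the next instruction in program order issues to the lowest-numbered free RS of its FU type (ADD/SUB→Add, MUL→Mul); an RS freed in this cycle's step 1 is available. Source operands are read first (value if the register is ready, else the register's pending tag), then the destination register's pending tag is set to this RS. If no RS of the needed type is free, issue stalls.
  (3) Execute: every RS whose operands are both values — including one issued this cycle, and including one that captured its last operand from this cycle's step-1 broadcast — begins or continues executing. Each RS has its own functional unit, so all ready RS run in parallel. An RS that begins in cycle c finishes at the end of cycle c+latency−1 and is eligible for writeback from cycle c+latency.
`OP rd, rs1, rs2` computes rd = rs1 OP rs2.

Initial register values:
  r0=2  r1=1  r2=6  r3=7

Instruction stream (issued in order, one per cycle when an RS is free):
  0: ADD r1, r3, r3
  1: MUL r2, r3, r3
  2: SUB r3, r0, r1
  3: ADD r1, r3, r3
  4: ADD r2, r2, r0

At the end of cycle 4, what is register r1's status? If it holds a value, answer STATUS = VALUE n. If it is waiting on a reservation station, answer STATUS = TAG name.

STATUS = TAG Add2

c1: issue ADD r1<-Add1 | r0:2,r1:Add1,r2:6,r3:7
c2: issue MUL r2<-Mul1 | r0:2,r1:Add1,r2:Mul1,r3:7
c3: CDB Add1=14; issue SUB r3<-Add1 | r0:2,r1:14,r2:Mul1,r3:Add1
c4: issue ADD r1<-Add2 | r0:2,r1:Add2,r2:Mul1,r3:Add1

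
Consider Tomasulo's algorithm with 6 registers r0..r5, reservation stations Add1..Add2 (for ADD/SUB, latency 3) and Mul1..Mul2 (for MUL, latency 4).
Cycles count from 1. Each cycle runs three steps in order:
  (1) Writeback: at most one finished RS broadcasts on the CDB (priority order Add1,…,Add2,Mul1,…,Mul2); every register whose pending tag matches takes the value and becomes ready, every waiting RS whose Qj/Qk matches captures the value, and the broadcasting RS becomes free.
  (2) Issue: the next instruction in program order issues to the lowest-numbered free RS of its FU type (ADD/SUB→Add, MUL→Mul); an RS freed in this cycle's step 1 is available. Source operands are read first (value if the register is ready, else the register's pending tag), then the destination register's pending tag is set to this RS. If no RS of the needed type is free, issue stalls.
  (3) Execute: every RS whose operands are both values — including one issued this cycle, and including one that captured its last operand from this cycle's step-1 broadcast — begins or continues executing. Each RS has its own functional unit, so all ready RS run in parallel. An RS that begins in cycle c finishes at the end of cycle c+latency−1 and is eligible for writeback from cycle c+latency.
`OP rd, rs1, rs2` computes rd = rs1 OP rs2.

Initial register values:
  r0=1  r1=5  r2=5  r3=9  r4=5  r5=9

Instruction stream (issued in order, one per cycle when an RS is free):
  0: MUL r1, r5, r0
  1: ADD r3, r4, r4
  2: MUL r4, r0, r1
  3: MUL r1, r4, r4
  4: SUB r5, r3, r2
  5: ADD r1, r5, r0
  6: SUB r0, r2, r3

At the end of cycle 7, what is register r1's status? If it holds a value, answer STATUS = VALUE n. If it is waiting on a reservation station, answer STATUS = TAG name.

  c1: issue MUL r1<-Mul1  regs: r0:1,r1:Mul1,r2:5,r3:9,r4:5,r5:9
  c2: issue ADD r3<-Add1  regs: r0:1,r1:Mul1,r2:5,r3:Add1,r4:5,r5:9
  c3: issue MUL r4<-Mul2  regs: r0:1,r1:Mul1,r2:5,r3:Add1,r4:Mul2,r5:9
  c4: stall  regs: r0:1,r1:Mul1,r2:5,r3:Add1,r4:Mul2,r5:9
  c5: CDB Add1=10; stall  regs: r0:1,r1:Mul1,r2:5,r3:10,r4:Mul2,r5:9
  c6: CDB Mul1=9; issue MUL r1<-Mul1  regs: r0:1,r1:Mul1,r2:5,r3:10,r4:Mul2,r5:9
  c7: issue SUB r5<-Add1  regs: r0:1,r1:Mul1,r2:5,r3:10,r4:Mul2,r5:Add1

STATUS = TAG Mul1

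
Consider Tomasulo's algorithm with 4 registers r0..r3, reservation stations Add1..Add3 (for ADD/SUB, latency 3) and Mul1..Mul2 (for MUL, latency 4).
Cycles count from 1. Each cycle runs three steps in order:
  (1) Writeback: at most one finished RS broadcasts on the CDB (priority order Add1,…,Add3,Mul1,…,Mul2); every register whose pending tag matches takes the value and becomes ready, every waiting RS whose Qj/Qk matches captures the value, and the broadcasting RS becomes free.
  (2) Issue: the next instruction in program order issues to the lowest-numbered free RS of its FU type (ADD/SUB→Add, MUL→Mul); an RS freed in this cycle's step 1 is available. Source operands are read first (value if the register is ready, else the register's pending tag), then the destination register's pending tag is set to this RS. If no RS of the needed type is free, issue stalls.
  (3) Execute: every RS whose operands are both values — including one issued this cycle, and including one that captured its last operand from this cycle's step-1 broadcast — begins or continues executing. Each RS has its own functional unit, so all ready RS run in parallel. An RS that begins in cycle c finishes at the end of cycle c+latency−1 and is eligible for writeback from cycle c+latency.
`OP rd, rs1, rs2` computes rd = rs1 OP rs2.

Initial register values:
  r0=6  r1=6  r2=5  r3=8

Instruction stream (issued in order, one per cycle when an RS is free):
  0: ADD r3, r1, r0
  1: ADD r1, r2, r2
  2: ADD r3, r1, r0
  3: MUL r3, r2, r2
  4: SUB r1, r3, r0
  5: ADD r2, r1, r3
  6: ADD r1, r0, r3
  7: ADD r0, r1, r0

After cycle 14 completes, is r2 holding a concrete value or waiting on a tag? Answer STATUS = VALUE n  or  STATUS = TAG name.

c1: issue ADD r3<-Add1 | r0:6,r1:6,r2:5,r3:Add1
c2: issue ADD r1<-Add2 | r0:6,r1:Add2,r2:5,r3:Add1
c3: issue ADD r3<-Add3 | r0:6,r1:Add2,r2:5,r3:Add3
c4: CDB Add1=12; issue MUL r3<-Mul1 | r0:6,r1:Add2,r2:5,r3:Mul1
c5: CDB Add2=10; issue SUB r1<-Add1 | r0:6,r1:Add1,r2:5,r3:Mul1
c6: issue ADD r2<-Add2 | r0:6,r1:Add1,r2:Add2,r3:Mul1
c7: stall | r0:6,r1:Add1,r2:Add2,r3:Mul1
c8: CDB Add3=16; issue ADD r1<-Add3 | r0:6,r1:Add3,r2:Add2,r3:Mul1
c9: CDB Mul1=25; stall | r0:6,r1:Add3,r2:Add2,r3:25
c10: stall | r0:6,r1:Add3,r2:Add2,r3:25
c11: stall | r0:6,r1:Add3,r2:Add2,r3:25
c12: CDB Add1=19; issue ADD r0<-Add1 | r0:Add1,r1:Add3,r2:Add2,r3:25
c13: CDB Add3=31 | r0:Add1,r1:31,r2:Add2,r3:25
c14: - | r0:Add1,r1:31,r2:Add2,r3:25

STATUS = TAG Add2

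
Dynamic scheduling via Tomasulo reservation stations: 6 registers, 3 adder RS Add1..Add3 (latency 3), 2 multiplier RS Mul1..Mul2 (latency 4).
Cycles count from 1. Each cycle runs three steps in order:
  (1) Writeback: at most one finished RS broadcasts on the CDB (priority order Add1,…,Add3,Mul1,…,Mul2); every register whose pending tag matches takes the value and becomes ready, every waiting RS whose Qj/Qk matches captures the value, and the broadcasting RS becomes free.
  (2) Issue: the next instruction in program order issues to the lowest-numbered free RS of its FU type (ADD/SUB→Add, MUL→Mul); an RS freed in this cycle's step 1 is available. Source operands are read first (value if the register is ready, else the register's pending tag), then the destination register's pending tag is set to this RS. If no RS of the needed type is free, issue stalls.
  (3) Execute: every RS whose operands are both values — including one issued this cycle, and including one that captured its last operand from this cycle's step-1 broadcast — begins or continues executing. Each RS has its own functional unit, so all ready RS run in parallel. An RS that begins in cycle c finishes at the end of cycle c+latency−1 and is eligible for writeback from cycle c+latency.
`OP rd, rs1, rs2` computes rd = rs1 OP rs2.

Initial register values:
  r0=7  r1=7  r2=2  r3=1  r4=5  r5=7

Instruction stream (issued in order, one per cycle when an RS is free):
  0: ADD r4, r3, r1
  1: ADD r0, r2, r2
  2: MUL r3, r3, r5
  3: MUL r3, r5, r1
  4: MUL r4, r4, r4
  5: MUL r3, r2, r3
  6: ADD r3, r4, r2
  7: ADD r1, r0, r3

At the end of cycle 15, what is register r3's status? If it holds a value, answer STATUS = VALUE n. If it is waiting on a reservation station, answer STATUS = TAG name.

c1: issue ADD r4<-Add1 | r0:7,r1:7,r2:2,r3:1,r4:Add1,r5:7
c2: issue ADD r0<-Add2 | r0:Add2,r1:7,r2:2,r3:1,r4:Add1,r5:7
c3: issue MUL r3<-Mul1 | r0:Add2,r1:7,r2:2,r3:Mul1,r4:Add1,r5:7
c4: CDB Add1=8; issue MUL r3<-Mul2 | r0:Add2,r1:7,r2:2,r3:Mul2,r4:8,r5:7
c5: CDB Add2=4; stall | r0:4,r1:7,r2:2,r3:Mul2,r4:8,r5:7
c6: stall | r0:4,r1:7,r2:2,r3:Mul2,r4:8,r5:7
c7: CDB Mul1=7; issue MUL r4<-Mul1 | r0:4,r1:7,r2:2,r3:Mul2,r4:Mul1,r5:7
c8: CDB Mul2=49; issue MUL r3<-Mul2 | r0:4,r1:7,r2:2,r3:Mul2,r4:Mul1,r5:7
c9: issue ADD r3<-Add1 | r0:4,r1:7,r2:2,r3:Add1,r4:Mul1,r5:7
c10: issue ADD r1<-Add2 | r0:4,r1:Add2,r2:2,r3:Add1,r4:Mul1,r5:7
c11: CDB Mul1=64 | r0:4,r1:Add2,r2:2,r3:Add1,r4:64,r5:7
c12: CDB Mul2=98 | r0:4,r1:Add2,r2:2,r3:Add1,r4:64,r5:7
c13: - | r0:4,r1:Add2,r2:2,r3:Add1,r4:64,r5:7
c14: CDB Add1=66 | r0:4,r1:Add2,r2:2,r3:66,r4:64,r5:7
c15: - | r0:4,r1:Add2,r2:2,r3:66,r4:64,r5:7

STATUS = VALUE 66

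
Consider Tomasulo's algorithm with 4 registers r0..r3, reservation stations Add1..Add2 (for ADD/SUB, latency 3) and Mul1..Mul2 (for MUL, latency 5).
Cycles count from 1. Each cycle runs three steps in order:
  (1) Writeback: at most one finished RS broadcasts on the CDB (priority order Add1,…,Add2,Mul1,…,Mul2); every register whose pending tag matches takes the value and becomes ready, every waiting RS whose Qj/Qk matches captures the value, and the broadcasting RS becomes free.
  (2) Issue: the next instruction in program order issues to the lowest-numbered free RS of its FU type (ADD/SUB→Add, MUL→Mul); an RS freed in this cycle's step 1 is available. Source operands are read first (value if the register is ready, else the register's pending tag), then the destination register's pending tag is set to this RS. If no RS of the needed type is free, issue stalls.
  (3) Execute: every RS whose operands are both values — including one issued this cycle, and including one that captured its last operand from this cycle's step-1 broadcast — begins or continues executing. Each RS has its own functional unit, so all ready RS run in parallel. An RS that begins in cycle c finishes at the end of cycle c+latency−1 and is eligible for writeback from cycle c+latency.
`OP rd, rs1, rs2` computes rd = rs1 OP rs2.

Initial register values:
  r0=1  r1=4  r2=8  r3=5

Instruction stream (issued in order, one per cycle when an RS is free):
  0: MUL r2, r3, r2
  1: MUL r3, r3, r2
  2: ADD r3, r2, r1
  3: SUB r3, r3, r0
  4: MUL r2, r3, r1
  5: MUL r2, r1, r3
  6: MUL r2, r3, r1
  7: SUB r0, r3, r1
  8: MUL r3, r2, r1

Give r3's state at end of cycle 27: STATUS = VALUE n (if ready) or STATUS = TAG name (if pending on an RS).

c1: issue MUL r2<-Mul1 | r0:1,r1:4,r2:Mul1,r3:5
c2: issue MUL r3<-Mul2 | r0:1,r1:4,r2:Mul1,r3:Mul2
c3: issue ADD r3<-Add1 | r0:1,r1:4,r2:Mul1,r3:Add1
c4: issue SUB r3<-Add2 | r0:1,r1:4,r2:Mul1,r3:Add2
c5: stall | r0:1,r1:4,r2:Mul1,r3:Add2
c6: CDB Mul1=40; issue MUL r2<-Mul1 | r0:1,r1:4,r2:Mul1,r3:Add2
c7: stall | r0:1,r1:4,r2:Mul1,r3:Add2
c8: stall | r0:1,r1:4,r2:Mul1,r3:Add2
c9: CDB Add1=44; stall | r0:1,r1:4,r2:Mul1,r3:Add2
c10: stall | r0:1,r1:4,r2:Mul1,r3:Add2
c11: CDB Mul2=200; issue MUL r2<-Mul2 | r0:1,r1:4,r2:Mul2,r3:Add2
c12: CDB Add2=43; stall | r0:1,r1:4,r2:Mul2,r3:43
c13: stall | r0:1,r1:4,r2:Mul2,r3:43
c14: stall | r0:1,r1:4,r2:Mul2,r3:43
c15: stall | r0:1,r1:4,r2:Mul2,r3:43
c16: stall | r0:1,r1:4,r2:Mul2,r3:43
c17: CDB Mul1=172; issue MUL r2<-Mul1 | r0:1,r1:4,r2:Mul1,r3:43
c18: CDB Mul2=172; issue SUB r0<-Add1 | r0:Add1,r1:4,r2:Mul1,r3:43
c19: issue MUL r3<-Mul2 | r0:Add1,r1:4,r2:Mul1,r3:Mul2
c20: - | r0:Add1,r1:4,r2:Mul1,r3:Mul2
c21: CDB Add1=39 | r0:39,r1:4,r2:Mul1,r3:Mul2
c22: CDB Mul1=172 | r0:39,r1:4,r2:172,r3:Mul2
c23: - | r0:39,r1:4,r2:172,r3:Mul2
c24: - | r0:39,r1:4,r2:172,r3:Mul2
c25: - | r0:39,r1:4,r2:172,r3:Mul2
c26: - | r0:39,r1:4,r2:172,r3:Mul2
c27: CDB Mul2=688 | r0:39,r1:4,r2:172,r3:688

STATUS = VALUE 688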